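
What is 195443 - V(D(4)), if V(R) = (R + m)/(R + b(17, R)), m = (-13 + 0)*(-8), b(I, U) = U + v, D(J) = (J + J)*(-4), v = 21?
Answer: 8404121/43 ≈ 1.9544e+5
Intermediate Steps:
D(J) = -8*J (D(J) = (2*J)*(-4) = -8*J)
b(I, U) = 21 + U (b(I, U) = U + 21 = 21 + U)
m = 104 (m = -13*(-8) = 104)
V(R) = (104 + R)/(21 + 2*R) (V(R) = (R + 104)/(R + (21 + R)) = (104 + R)/(21 + 2*R))
195443 - V(D(4)) = 195443 - (104 - 8*4)/(21 + 2*(-8*4)) = 195443 - (104 - 32)/(21 + 2*(-32)) = 195443 - 72/(21 - 64) = 195443 - 72/(-43) = 195443 - (-1)*72/43 = 195443 - 1*(-72/43) = 195443 + 72/43 = 8404121/43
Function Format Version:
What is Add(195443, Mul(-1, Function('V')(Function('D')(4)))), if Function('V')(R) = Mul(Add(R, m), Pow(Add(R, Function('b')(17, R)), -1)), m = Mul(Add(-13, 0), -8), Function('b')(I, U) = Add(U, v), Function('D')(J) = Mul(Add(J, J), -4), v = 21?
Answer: Rational(8404121, 43) ≈ 1.9544e+5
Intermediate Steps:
Function('D')(J) = Mul(-8, J) (Function('D')(J) = Mul(Mul(2, J), -4) = Mul(-8, J))
Function('b')(I, U) = Add(21, U) (Function('b')(I, U) = Add(U, 21) = Add(21, U))
m = 104 (m = Mul(-13, -8) = 104)
Function('V')(R) = Mul(Pow(Add(21, Mul(2, R)), -1), Add(104, R)) (Function('V')(R) = Mul(Add(R, 104), Pow(Add(R, Add(21, R)), -1)) = Mul(Add(104, R), Pow(Add(21, Mul(2, R)), -1)) = Mul(Pow(Add(21, Mul(2, R)), -1), Add(104, R)))
Add(195443, Mul(-1, Function('V')(Function('D')(4)))) = Add(195443, Mul(-1, Mul(Pow(Add(21, Mul(2, Mul(-8, 4))), -1), Add(104, Mul(-8, 4))))) = Add(195443, Mul(-1, Mul(Pow(Add(21, Mul(2, -32)), -1), Add(104, -32)))) = Add(195443, Mul(-1, Mul(Pow(Add(21, -64), -1), 72))) = Add(195443, Mul(-1, Mul(Pow(-43, -1), 72))) = Add(195443, Mul(-1, Mul(Rational(-1, 43), 72))) = Add(195443, Mul(-1, Rational(-72, 43))) = Add(195443, Rational(72, 43)) = Rational(8404121, 43)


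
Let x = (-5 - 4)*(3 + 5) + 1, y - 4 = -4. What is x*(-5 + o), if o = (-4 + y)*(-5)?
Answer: -1065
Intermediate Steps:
y = 0 (y = 4 - 4 = 0)
o = 20 (o = (-4 + 0)*(-5) = -4*(-5) = 20)
x = -71 (x = -9*8 + 1 = -72 + 1 = -71)
x*(-5 + o) = -71*(-5 + 20) = -71*15 = -1065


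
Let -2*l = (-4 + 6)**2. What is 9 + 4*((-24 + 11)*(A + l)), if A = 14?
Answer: -615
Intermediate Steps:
l = -2 (l = -(-4 + 6)**2/2 = -1/2*2**2 = -1/2*4 = -2)
9 + 4*((-24 + 11)*(A + l)) = 9 + 4*((-24 + 11)*(14 - 2)) = 9 + 4*(-13*12) = 9 + 4*(-156) = 9 - 624 = -615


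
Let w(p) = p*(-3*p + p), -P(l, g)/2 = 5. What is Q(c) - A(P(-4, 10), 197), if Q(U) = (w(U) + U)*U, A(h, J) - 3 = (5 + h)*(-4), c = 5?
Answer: -248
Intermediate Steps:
P(l, g) = -10 (P(l, g) = -2*5 = -10)
w(p) = -2*p² (w(p) = p*(-2*p) = -2*p²)
A(h, J) = -17 - 4*h (A(h, J) = 3 + (5 + h)*(-4) = 3 + (-20 - 4*h) = -17 - 4*h)
Q(U) = U*(U - 2*U²) (Q(U) = (-2*U² + U)*U = (U - 2*U²)*U = U*(U - 2*U²))
Q(c) - A(P(-4, 10), 197) = 5²*(1 - 2*5) - (-17 - 4*(-10)) = 25*(1 - 10) - (-17 + 40) = 25*(-9) - 1*23 = -225 - 23 = -248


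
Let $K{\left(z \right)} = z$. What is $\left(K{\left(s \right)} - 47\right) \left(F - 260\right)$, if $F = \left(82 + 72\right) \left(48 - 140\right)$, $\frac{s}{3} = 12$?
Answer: $158708$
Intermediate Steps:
$s = 36$ ($s = 3 \cdot 12 = 36$)
$F = -14168$ ($F = 154 \left(-92\right) = -14168$)
$\left(K{\left(s \right)} - 47\right) \left(F - 260\right) = \left(36 - 47\right) \left(-14168 - 260\right) = \left(-11\right) \left(-14428\right) = 158708$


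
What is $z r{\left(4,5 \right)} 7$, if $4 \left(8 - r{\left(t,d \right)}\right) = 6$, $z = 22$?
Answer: $1001$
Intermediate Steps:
$r{\left(t,d \right)} = \frac{13}{2}$ ($r{\left(t,d \right)} = 8 - \frac{3}{2} = \frac{13}{2}$)
$z r{\left(4,5 \right)} 7 = 22 \cdot \frac{13}{2} \cdot 7 = 143 \cdot 7 = 1001$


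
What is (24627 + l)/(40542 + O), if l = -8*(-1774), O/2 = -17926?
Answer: 38819/4690 ≈ 8.2770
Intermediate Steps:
O = -35852 (O = 2*(-17926) = -35852)
l = 14192
(24627 + l)/(40542 + O) = (24627 + 14192)/(40542 - 35852) = 38819/4690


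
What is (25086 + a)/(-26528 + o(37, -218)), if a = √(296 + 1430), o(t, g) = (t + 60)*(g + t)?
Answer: -8362/14695 - √1726/44085 ≈ -0.56998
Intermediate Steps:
o(t, g) = (60 + t)*(g + t)
a = √1726 ≈ 41.545
(25086 + a)/(-26528 + o(37, -218)) = (25086 + √1726)/(-26528 + (37² + 60*(-218) + 60*37 - 218*37)) = (25086 + √1726)/(-26528 + (1369 - 13080 + 2220 - 8066)) = (25086 + √1726)/(-26528 - 17557) = (25086 + √1726)/(-44085) = (25086 + √1726)*(-1/44085) = -8362/14695 - √1726/44085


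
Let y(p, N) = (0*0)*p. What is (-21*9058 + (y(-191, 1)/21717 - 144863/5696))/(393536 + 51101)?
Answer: -1083626591/2532652352 ≈ -0.42786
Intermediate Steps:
y(p, N) = 0 (y(p, N) = 0*p = 0)
(-21*9058 + (y(-191, 1)/21717 - 144863/5696))/(393536 + 51101) = (-21*9058 + (0/21717 - 144863/5696))/(393536 + 51101) = (-190218 + (0*(1/21717) - 144863*1/5696))/444637 = (-190218 + (0 - 144863/5696))*(1/444637) = (-190218 - 144863/5696)*(1/444637) = -1083626591/5696*1/444637 = -1083626591/2532652352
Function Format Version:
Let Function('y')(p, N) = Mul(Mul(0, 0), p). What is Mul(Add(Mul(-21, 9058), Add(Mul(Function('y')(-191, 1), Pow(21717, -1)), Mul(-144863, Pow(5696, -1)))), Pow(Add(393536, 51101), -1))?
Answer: Rational(-1083626591, 2532652352) ≈ -0.42786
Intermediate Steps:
Function('y')(p, N) = 0 (Function('y')(p, N) = Mul(0, p) = 0)
Mul(Add(Mul(-21, 9058), Add(Mul(Function('y')(-191, 1), Pow(21717, -1)), Mul(-144863, Pow(5696, -1)))), Pow(Add(393536, 51101), -1)) = Mul(Add(Mul(-21, 9058), Add(Mul(0, Pow(21717, -1)), Mul(-144863, Pow(5696, -1)))), Pow(Add(393536, 51101), -1)) = Mul(Add(-190218, Add(Mul(0, Rational(1, 21717)), Mul(-144863, Rational(1, 5696)))), Pow(444637, -1)) = Mul(Add(-190218, Add(0, Rational(-144863, 5696))), Rational(1, 444637)) = Mul(Add(-190218, Rational(-144863, 5696)), Rational(1, 444637)) = Mul(Rational(-1083626591, 5696), Rational(1, 444637)) = Rational(-1083626591, 2532652352)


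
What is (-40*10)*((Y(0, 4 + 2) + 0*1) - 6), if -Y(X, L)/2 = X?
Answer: 2400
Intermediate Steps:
Y(X, L) = -2*X
(-40*10)*((Y(0, 4 + 2) + 0*1) - 6) = (-40*10)*((-2*0 + 0*1) - 6) = -400*((0 + 0) - 6) = -400*(0 - 6) = -400*(-6) = 2400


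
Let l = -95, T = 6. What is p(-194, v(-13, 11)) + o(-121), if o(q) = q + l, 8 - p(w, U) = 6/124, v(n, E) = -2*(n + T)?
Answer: -12899/62 ≈ -208.05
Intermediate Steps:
v(n, E) = -12 - 2*n (v(n, E) = -2*(n + 6) = -2*(6 + n) = -12 - 2*n)
p(w, U) = 493/62 (p(w, U) = 8 - 6/124 = 8 - 1*3/62 = 8 - 3/62 = 493/62)
o(q) = -95 + q (o(q) = q - 95 = -95 + q)
p(-194, v(-13, 11)) + o(-121) = 493/62 + (-95 - 121) = 493/62 - 216 = -12899/62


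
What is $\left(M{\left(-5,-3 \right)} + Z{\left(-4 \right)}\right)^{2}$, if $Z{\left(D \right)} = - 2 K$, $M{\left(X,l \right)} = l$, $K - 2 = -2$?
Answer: $9$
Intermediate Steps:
$K = 0$ ($K = 2 - 2 = 0$)
$Z{\left(D \right)} = 0$ ($Z{\left(D \right)} = \left(-2\right) 0 = 0$)
$\left(M{\left(-5,-3 \right)} + Z{\left(-4 \right)}\right)^{2} = \left(-3 + 0\right)^{2} = \left(-3\right)^{2} = 9$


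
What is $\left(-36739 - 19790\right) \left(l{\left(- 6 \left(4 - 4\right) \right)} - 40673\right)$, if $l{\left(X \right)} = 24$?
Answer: $2297847321$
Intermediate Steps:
$\left(-36739 - 19790\right) \left(l{\left(- 6 \left(4 - 4\right) \right)} - 40673\right) = \left(-36739 - 19790\right) \left(24 - 40673\right) = \left(-56529\right) \left(-40649\right) = 2297847321$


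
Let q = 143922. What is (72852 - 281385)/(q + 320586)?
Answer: -69511/154836 ≈ -0.44893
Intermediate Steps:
(72852 - 281385)/(q + 320586) = (72852 - 281385)/(143922 + 320586) = -208533/464508 = -208533*1/464508 = -69511/154836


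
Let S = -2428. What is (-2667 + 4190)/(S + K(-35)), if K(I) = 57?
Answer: -1523/2371 ≈ -0.64235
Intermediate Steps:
(-2667 + 4190)/(S + K(-35)) = (-2667 + 4190)/(-2428 + 57) = 1523/(-2371) = 1523*(-1/2371) = -1523/2371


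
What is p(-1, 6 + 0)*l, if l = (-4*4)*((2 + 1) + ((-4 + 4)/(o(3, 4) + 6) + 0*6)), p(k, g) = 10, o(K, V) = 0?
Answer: -480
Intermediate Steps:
l = -48 (l = (-4*4)*((2 + 1) + ((-4 + 4)/(0 + 6) + 0*6)) = -16*(3 + (0/6 + 0)) = -16*(3 + (0*(⅙) + 0)) = -16*(3 + (0 + 0)) = -16*(3 + 0) = -16*3 = -48)
p(-1, 6 + 0)*l = 10*(-48) = -480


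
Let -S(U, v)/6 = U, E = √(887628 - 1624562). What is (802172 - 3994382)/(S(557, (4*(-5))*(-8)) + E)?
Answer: 5334182910/5952949 + 1596105*I*√736934/5952949 ≈ 896.06 + 230.17*I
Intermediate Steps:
E = I*√736934 (E = √(-736934) = I*√736934 ≈ 858.45*I)
S(U, v) = -6*U
(802172 - 3994382)/(S(557, (4*(-5))*(-8)) + E) = (802172 - 3994382)/(-6*557 + I*√736934) = -3192210/(-3342 + I*√736934)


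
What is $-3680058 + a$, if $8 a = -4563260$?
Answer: $- \frac{8500931}{2} \approx -4.2505 \cdot 10^{6}$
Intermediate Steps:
$a = - \frac{1140815}{2}$ ($a = \frac{1}{8} \left(-4563260\right) = - \frac{1140815}{2} \approx -5.7041 \cdot 10^{5}$)
$-3680058 + a = -3680058 - \frac{1140815}{2} = - \frac{8500931}{2}$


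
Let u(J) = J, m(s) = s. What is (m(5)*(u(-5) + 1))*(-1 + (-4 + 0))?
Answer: 100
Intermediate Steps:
(m(5)*(u(-5) + 1))*(-1 + (-4 + 0)) = (5*(-5 + 1))*(-1 + (-4 + 0)) = (5*(-4))*(-1 - 4) = -20*(-5) = 100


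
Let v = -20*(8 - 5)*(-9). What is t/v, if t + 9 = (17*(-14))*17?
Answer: -811/108 ≈ -7.5093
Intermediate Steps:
v = 540 (v = -20*3*(-9) = -60*(-9) = 540)
t = -4055 (t = -9 + (17*(-14))*17 = -9 - 238*17 = -9 - 4046 = -4055)
t/v = -4055/540 = -4055*1/540 = -811/108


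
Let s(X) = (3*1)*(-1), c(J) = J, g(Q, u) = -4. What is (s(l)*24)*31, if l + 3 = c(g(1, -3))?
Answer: -2232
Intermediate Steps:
l = -7 (l = -3 - 4 = -7)
s(X) = -3 (s(X) = 3*(-1) = -3)
(s(l)*24)*31 = -3*24*31 = -72*31 = -2232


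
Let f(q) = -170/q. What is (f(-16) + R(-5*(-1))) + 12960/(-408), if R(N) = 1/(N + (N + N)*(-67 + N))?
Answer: -1768261/83640 ≈ -21.141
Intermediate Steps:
R(N) = 1/(N + 2*N*(-67 + N)) (R(N) = 1/(N + (2*N)*(-67 + N)) = 1/(N + 2*N*(-67 + N)))
(f(-16) + R(-5*(-1))) + 12960/(-408) = (-170/(-16) + 1/(((-5*(-1)))*(-133 + 2*(-5*(-1))))) + 12960/(-408) = (-170*(-1/16) + 1/(5*(-133 + 2*5))) + 12960*(-1/408) = (85/8 + 1/(5*(-133 + 10))) - 540/17 = (85/8 + (⅕)/(-123)) - 540/17 = (85/8 + (⅕)*(-1/123)) - 540/17 = (85/8 - 1/615) - 540/17 = 52267/4920 - 540/17 = -1768261/83640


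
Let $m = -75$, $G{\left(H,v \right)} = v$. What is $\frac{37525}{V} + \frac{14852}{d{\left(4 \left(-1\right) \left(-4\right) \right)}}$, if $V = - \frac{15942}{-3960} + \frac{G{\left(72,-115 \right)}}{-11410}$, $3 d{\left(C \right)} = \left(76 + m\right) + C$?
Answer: $\frac{615811598712}{51666859} \approx 11919.0$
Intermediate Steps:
$d{\left(C \right)} = \frac{1}{3} + \frac{C}{3}$ ($d{\left(C \right)} = \frac{\left(76 - 75\right) + C}{3} = \frac{1 + C}{3} = \frac{1}{3} + \frac{C}{3}$)
$V = \frac{3039227}{753060}$ ($V = - \frac{15942}{-3960} - \frac{115}{-11410} = \left(-15942\right) \left(- \frac{1}{3960}\right) - - \frac{23}{2282} = \frac{2657}{660} + \frac{23}{2282} = \frac{3039227}{753060} \approx 4.0358$)
$\frac{37525}{V} + \frac{14852}{d{\left(4 \left(-1\right) \left(-4\right) \right)}} = \frac{37525}{\frac{3039227}{753060}} + \frac{14852}{\frac{1}{3} + \frac{4 \left(-1\right) \left(-4\right)}{3}} = 37525 \cdot \frac{753060}{3039227} + \frac{14852}{\frac{1}{3} + \frac{\left(-4\right) \left(-4\right)}{3}} = \frac{28258576500}{3039227} + \frac{14852}{\frac{1}{3} + \frac{1}{3} \cdot 16} = \frac{28258576500}{3039227} + \frac{14852}{\frac{1}{3} + \frac{16}{3}} = \frac{28258576500}{3039227} + \frac{14852}{\frac{17}{3}} = \frac{28258576500}{3039227} + 14852 \cdot \frac{3}{17} = \frac{28258576500}{3039227} + \frac{44556}{17} = \frac{615811598712}{51666859}$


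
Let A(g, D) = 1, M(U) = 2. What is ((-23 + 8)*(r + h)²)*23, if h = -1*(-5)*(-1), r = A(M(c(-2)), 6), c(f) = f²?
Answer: -5520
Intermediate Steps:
r = 1
h = -5 (h = 5*(-1) = -5)
((-23 + 8)*(r + h)²)*23 = ((-23 + 8)*(1 - 5)²)*23 = -15*(-4)²*23 = -15*16*23 = -240*23 = -5520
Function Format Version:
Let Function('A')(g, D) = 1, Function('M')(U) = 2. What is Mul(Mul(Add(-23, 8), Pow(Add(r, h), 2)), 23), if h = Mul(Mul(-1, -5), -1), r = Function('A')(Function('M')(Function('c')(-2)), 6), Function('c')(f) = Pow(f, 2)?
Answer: -5520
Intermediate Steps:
r = 1
h = -5 (h = Mul(5, -1) = -5)
Mul(Mul(Add(-23, 8), Pow(Add(r, h), 2)), 23) = Mul(Mul(Add(-23, 8), Pow(Add(1, -5), 2)), 23) = Mul(Mul(-15, Pow(-4, 2)), 23) = Mul(Mul(-15, 16), 23) = Mul(-240, 23) = -5520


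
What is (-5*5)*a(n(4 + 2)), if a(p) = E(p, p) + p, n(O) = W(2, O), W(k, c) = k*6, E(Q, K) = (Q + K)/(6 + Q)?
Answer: -1000/3 ≈ -333.33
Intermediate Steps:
E(Q, K) = (K + Q)/(6 + Q)
W(k, c) = 6*k
n(O) = 12 (n(O) = 6*2 = 12)
a(p) = p + 2*p/(6 + p) (a(p) = (p + p)/(6 + p) + p = (2*p)/(6 + p) + p = 2*p/(6 + p) + p = p + 2*p/(6 + p))
(-5*5)*a(n(4 + 2)) = (-5*5)*(12*(8 + 12)/(6 + 12)) = -300*20/18 = -25*40/3 = -1000/3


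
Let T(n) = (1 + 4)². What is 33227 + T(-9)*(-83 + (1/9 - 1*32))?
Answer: 273193/9 ≈ 30355.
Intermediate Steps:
T(n) = 25 (T(n) = 5² = 25)
33227 + T(-9)*(-83 + (1/9 - 1*32)) = 33227 + 25*(-83 + (1/9 - 1*32)) = 33227 + 25*(-83 + (⅑ - 32)) = 33227 + 25*(-83 - 287/9) = 33227 + 25*(-1034/9) = 33227 - 25850/9 = 273193/9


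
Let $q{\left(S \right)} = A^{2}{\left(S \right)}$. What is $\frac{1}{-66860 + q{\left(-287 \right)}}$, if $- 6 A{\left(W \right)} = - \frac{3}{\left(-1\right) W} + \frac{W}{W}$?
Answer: $- \frac{741321}{49564701896} \approx -1.4957 \cdot 10^{-5}$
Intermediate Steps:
$A{\left(W \right)} = - \frac{1}{6} - \frac{1}{2 W}$ ($A{\left(W \right)} = - \frac{- \frac{3}{\left(-1\right) W} + \frac{W}{W}}{6} = - \frac{- 3 \left(- \frac{1}{W}\right) + 1}{6} = - \frac{\frac{3}{W} + 1}{6} = - \frac{1 + \frac{3}{W}}{6} = - \frac{1}{6} - \frac{1}{2 W}$)
$q{\left(S \right)} = \frac{\left(-3 - S\right)^{2}}{36 S^{2}}$ ($q{\left(S \right)} = \left(\frac{-3 - S}{6 S}\right)^{2} = \frac{\left(-3 - S\right)^{2}}{36 S^{2}}$)
$\frac{1}{-66860 + q{\left(-287 \right)}} = \frac{1}{-66860 + \frac{\left(3 - 287\right)^{2}}{36 \cdot 82369}} = \frac{1}{-66860 + \frac{1}{36} \cdot \frac{1}{82369} \left(-284\right)^{2}} = \frac{1}{-66860 + \frac{1}{36} \cdot \frac{1}{82369} \cdot 80656} = \frac{1}{-66860 + \frac{20164}{741321}} = \frac{1}{- \frac{49564701896}{741321}} = - \frac{741321}{49564701896}$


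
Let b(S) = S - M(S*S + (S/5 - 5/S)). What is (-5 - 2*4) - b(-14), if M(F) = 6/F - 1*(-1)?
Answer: 27518/13549 ≈ 2.0310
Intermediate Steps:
M(F) = 1 + 6/F (M(F) = 6/F + 1 = 1 + 6/F)
b(S) = S - (6 + S² - 5/S + S/5)/(S² - 5/S + S/5) (b(S) = S - (6 + (S*S + (S/5 - 5/S)))/(S*S + (S/5 - 5/S)) = S - (6 + (S² + (S*(⅕) - 5/S)))/(S² + (S*(⅕) - 5/S)) = S - (6 + (S² + (S/5 - 5/S)))/(S² + (S/5 - 5/S)) = S - (6 + (S² + (-5/S + S/5)))/(S² + (-5/S + S/5)) = S - (6 + (S² - 5/S + S/5))/(S² - 5/S + S/5) = S - (6 + S² - 5/S + S/5)/(S² - 5/S + S/5))
(-5 - 2*4) - b(-14) = (-5 - 2*4) - (25 - 1*(-14)² - 55*(-14) - 4*(-14)³ + 5*(-14)⁴)/(-25 + (-14)² + 5*(-14)³) = (-5 - 8) - (25 - 1*196 + 770 - 4*(-2744) + 5*38416)/(-25 + 196 + 5*(-2744)) = -13 - (25 - 196 + 770 + 10976 + 192080)/(-25 + 196 - 13720) = -13 - 203655/(-13549) = -13 - (-1)*203655/13549 = -13 - 1*(-203655/13549) = -13 + 203655/13549 = 27518/13549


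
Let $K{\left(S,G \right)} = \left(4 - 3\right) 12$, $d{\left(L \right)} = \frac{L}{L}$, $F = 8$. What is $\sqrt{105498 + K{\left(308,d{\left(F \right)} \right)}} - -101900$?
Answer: $101900 + \sqrt{105510} \approx 1.0222 \cdot 10^{5}$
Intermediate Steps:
$d{\left(L \right)} = 1$
$K{\left(S,G \right)} = 12$ ($K{\left(S,G \right)} = 1 \cdot 12 = 12$)
$\sqrt{105498 + K{\left(308,d{\left(F \right)} \right)}} - -101900 = \sqrt{105498 + 12} - -101900 = \sqrt{105510} + 101900 = 101900 + \sqrt{105510}$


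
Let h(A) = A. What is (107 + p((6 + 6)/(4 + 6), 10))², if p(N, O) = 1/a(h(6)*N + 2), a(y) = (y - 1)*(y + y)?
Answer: 162916369641/14227984 ≈ 11450.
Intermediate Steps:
a(y) = 2*y*(-1 + y) (a(y) = (-1 + y)*(2*y) = 2*y*(-1 + y))
p(N, O) = 1/(2*(1 + 6*N)*(2 + 6*N)) (p(N, O) = 1/(2*(6*N + 2)*(-1 + (6*N + 2))) = 1/(2*(2 + 6*N)*(-1 + (2 + 6*N))) = 1/(2*(2 + 6*N)*(1 + 6*N)) = 1/(2*(1 + 6*N)*(2 + 6*N)))
(107 + p((6 + 6)/(4 + 6), 10))² = (107 + 1/(4*(1 + 9*((6 + 6)/(4 + 6)) + 18*((6 + 6)/(4 + 6))²)))² = (107 + 1/(4*(1 + 9*(12/10) + 18*(12/10)²)))² = (107 + 1/(4*(1 + 9*(12*(⅒)) + 18*(12*(⅒))²)))² = (107 + 1/(4*(1 + 9*(6/5) + 18*(6/5)²)))² = (107 + 1/(4*(1 + 54/5 + 18*(36/25))))² = (107 + 1/(4*(1 + 54/5 + 648/25)))² = (107 + 1/(4*(943/25)))² = (107 + (¼)*(25/943))² = (107 + 25/3772)² = (403629/3772)² = 162916369641/14227984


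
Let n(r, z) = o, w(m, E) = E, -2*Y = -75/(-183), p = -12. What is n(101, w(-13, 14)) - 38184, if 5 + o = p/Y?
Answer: -953261/25 ≈ -38130.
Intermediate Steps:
Y = -25/122 (Y = -(-75)/(2*(-183)) = -(-75)*(-1)/(2*183) = -1/2*25/61 = -25/122 ≈ -0.20492)
o = 1339/25 (o = -5 - 12/(-25/122) = -5 - 12*(-122/25) = -5 + 1464/25 = 1339/25 ≈ 53.560)
n(r, z) = 1339/25
n(101, w(-13, 14)) - 38184 = 1339/25 - 38184 = -953261/25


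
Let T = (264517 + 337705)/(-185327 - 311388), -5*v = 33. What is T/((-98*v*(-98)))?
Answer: 301111/15742487838 ≈ 1.9127e-5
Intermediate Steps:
v = -33/5 (v = -1/5*33 = -33/5 ≈ -6.6000)
T = -602222/496715 (T = 602222/(-496715) = 602222*(-1/496715) = -602222/496715 ≈ -1.2124)
T/((-98*v*(-98))) = -602222/(496715*(-98*(-33/5)*(-98))) = -602222/(496715*((3234/5)*(-98))) = -602222/(496715*(-316932/5)) = -602222/496715*(-5/316932) = 301111/15742487838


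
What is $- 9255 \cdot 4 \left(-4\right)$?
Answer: $148080$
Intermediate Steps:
$- 9255 \cdot 4 \left(-4\right) = \left(-9255\right) \left(-16\right) = 148080$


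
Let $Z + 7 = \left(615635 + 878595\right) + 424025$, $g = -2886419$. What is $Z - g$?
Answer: $4804667$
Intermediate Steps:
$Z = 1918248$ ($Z = -7 + \left(\left(615635 + 878595\right) + 424025\right) = -7 + \left(1494230 + 424025\right) = -7 + 1918255 = 1918248$)
$Z - g = 1918248 - -2886419 = 1918248 + 2886419 = 4804667$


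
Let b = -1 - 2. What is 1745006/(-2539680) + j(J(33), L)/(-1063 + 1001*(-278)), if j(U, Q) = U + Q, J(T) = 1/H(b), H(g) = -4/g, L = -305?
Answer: -243339511703/354718375440 ≈ -0.68601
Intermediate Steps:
b = -3
J(T) = ¾ (J(T) = 1/(-4/(-3)) = 1/(-4*(-⅓)) = 1/(4/3) = ¾)
j(U, Q) = Q + U
1745006/(-2539680) + j(J(33), L)/(-1063 + 1001*(-278)) = 1745006/(-2539680) + (-305 + ¾)/(-1063 + 1001*(-278)) = 1745006*(-1/2539680) - 1217/(4*(-1063 - 278278)) = -872503/1269840 - 1217/4/(-279341) = -872503/1269840 - 1217/4*(-1/279341) = -872503/1269840 + 1217/1117364 = -243339511703/354718375440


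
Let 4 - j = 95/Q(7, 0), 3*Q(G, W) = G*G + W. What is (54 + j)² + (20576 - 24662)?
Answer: -3272237/2401 ≈ -1362.9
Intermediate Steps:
Q(G, W) = W/3 + G²/3 (Q(G, W) = (G*G + W)/3 = (G² + W)/3 = (W + G²)/3 = W/3 + G²/3)
j = -89/49 (j = 4 - 95/((⅓)*0 + (⅓)*7²) = 4 - 95/(0 + (⅓)*49) = 4 - 95/(0 + 49/3) = 4 - 95/49/3 = 4 - 95*3/49 = 4 - 1*285/49 = 4 - 285/49 = -89/49 ≈ -1.8163)
(54 + j)² + (20576 - 24662) = (54 - 89/49)² + (20576 - 24662) = (2557/49)² - 4086 = 6538249/2401 - 4086 = -3272237/2401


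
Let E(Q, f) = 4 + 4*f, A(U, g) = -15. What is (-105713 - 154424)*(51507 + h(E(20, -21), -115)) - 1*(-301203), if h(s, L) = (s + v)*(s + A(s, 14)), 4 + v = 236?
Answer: -9642196976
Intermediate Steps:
v = 232 (v = -4 + 236 = 232)
h(s, L) = (-15 + s)*(232 + s) (h(s, L) = (s + 232)*(s - 15) = (232 + s)*(-15 + s) = (-15 + s)*(232 + s))
(-105713 - 154424)*(51507 + h(E(20, -21), -115)) - 1*(-301203) = (-105713 - 154424)*(51507 + (-3480 + (4 + 4*(-21))² + 217*(4 + 4*(-21)))) - 1*(-301203) = -260137*(51507 + (-3480 + (4 - 84)² + 217*(4 - 84))) + 301203 = -260137*(51507 + (-3480 + (-80)² + 217*(-80))) + 301203 = -260137*(51507 + (-3480 + 6400 - 17360)) + 301203 = -260137*(51507 - 14440) + 301203 = -260137*37067 + 301203 = -9642498179 + 301203 = -9642196976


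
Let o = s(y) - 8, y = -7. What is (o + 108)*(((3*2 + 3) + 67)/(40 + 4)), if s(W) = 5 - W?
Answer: 2128/11 ≈ 193.45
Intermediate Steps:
o = 4 (o = (5 - 1*(-7)) - 8 = (5 + 7) - 8 = 12 - 8 = 4)
(o + 108)*(((3*2 + 3) + 67)/(40 + 4)) = (4 + 108)*(((3*2 + 3) + 67)/(40 + 4)) = 112*(((6 + 3) + 67)/44) = 112*((9 + 67)*(1/44)) = 112*(76*(1/44)) = 112*(19/11) = 2128/11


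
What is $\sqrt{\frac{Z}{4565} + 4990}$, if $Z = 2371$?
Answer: $\frac{\sqrt{103998556365}}{4565} \approx 70.644$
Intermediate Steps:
$\sqrt{\frac{Z}{4565} + 4990} = \sqrt{\frac{2371}{4565} + 4990} = \sqrt{\frac{22781721}{4565}} = \frac{\sqrt{103998556365}}{4565}$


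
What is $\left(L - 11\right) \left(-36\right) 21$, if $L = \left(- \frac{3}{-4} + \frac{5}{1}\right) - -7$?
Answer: $-1323$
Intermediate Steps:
$L = \frac{51}{4}$ ($L = \left(\left(-3\right) \left(- \frac{1}{4}\right) + 5 \cdot 1\right) + 7 = \left(\frac{3}{4} + 5\right) + 7 = \frac{23}{4} + 7 = \frac{51}{4} \approx 12.75$)
$\left(L - 11\right) \left(-36\right) 21 = \left(\frac{51}{4} - 11\right) \left(-36\right) 21 = \frac{7}{4} \left(-36\right) 21 = \left(-63\right) 21 = -1323$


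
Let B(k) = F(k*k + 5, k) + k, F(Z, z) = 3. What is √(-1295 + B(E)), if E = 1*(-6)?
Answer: I*√1298 ≈ 36.028*I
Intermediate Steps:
E = -6
B(k) = 3 + k
√(-1295 + B(E)) = √(-1295 + (3 - 6)) = √(-1295 - 3) = √(-1298) = I*√1298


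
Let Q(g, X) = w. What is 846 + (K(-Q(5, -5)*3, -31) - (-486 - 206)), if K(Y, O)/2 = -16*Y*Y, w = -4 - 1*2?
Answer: -8830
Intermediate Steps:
w = -6 (w = -4 - 2 = -6)
Q(g, X) = -6
K(Y, O) = -32*Y**2 (K(Y, O) = 2*(-16*Y*Y) = 2*(-16*Y**2) = -32*Y**2)
846 + (K(-Q(5, -5)*3, -31) - (-486 - 206)) = 846 + (-32*(-1*(-6)*3)**2 - (-486 - 206)) = 846 + (-32*(6*3)**2 - 1*(-692)) = 846 + (-32*18**2 + 692) = 846 + (-32*324 + 692) = 846 + (-10368 + 692) = 846 - 9676 = -8830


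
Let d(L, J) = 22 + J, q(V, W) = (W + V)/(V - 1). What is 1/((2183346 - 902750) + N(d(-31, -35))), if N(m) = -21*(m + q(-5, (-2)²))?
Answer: 2/2561731 ≈ 7.8072e-7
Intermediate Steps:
q(V, W) = (V + W)/(-1 + V)
N(m) = -7/2 - 21*m (N(m) = -21*(m + (-5 + (-2)²)/(-1 - 5)) = -21*(m + (-5 + 4)/(-6)) = -21*(m - ⅙*(-1)) = -21*(m + ⅙) = -21*(⅙ + m) = -7/2 - 21*m)
1/((2183346 - 902750) + N(d(-31, -35))) = 1/((2183346 - 902750) + (-7/2 - 21*(22 - 35))) = 1/(1280596 + (-7/2 - 21*(-13))) = 1/(1280596 + (-7/2 + 273)) = 1/(1280596 + 539/2) = 1/(2561731/2) = 2/2561731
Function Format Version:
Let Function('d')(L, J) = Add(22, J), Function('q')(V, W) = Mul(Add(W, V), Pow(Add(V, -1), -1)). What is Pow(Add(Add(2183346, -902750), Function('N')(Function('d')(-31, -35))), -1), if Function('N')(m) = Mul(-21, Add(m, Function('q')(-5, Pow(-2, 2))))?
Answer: Rational(2, 2561731) ≈ 7.8072e-7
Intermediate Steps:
Function('q')(V, W) = Mul(Pow(Add(-1, V), -1), Add(V, W)) (Function('q')(V, W) = Mul(Add(V, W), Pow(Add(-1, V), -1)) = Mul(Pow(Add(-1, V), -1), Add(V, W)))
Function('N')(m) = Add(Rational(-7, 2), Mul(-21, m)) (Function('N')(m) = Mul(-21, Add(m, Mul(Pow(Add(-1, -5), -1), Add(-5, Pow(-2, 2))))) = Mul(-21, Add(m, Mul(Pow(-6, -1), Add(-5, 4)))) = Mul(-21, Add(m, Mul(Rational(-1, 6), -1))) = Mul(-21, Add(m, Rational(1, 6))) = Mul(-21, Add(Rational(1, 6), m)) = Add(Rational(-7, 2), Mul(-21, m)))
Pow(Add(Add(2183346, -902750), Function('N')(Function('d')(-31, -35))), -1) = Pow(Add(Add(2183346, -902750), Add(Rational(-7, 2), Mul(-21, Add(22, -35)))), -1) = Pow(Add(1280596, Add(Rational(-7, 2), Mul(-21, -13))), -1) = Pow(Add(1280596, Add(Rational(-7, 2), 273)), -1) = Pow(Add(1280596, Rational(539, 2)), -1) = Pow(Rational(2561731, 2), -1) = Rational(2, 2561731)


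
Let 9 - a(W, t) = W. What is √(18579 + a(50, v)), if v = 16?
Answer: √18538 ≈ 136.15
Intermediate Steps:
a(W, t) = 9 - W
√(18579 + a(50, v)) = √(18579 + (9 - 1*50)) = √(18579 + (9 - 50)) = √(18579 - 41) = √18538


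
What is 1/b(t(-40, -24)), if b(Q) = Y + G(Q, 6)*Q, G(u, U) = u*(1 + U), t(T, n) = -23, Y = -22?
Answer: 1/3681 ≈ 0.00027167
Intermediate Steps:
b(Q) = -22 + 7*Q² (b(Q) = -22 + (Q*(1 + 6))*Q = -22 + (Q*7)*Q = -22 + (7*Q)*Q = -22 + 7*Q²)
1/b(t(-40, -24)) = 1/(-22 + 7*(-23)²) = 1/(-22 + 7*529) = 1/(-22 + 3703) = 1/3681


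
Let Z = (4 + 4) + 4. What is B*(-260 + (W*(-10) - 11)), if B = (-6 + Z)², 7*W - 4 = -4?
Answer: -9756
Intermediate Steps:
W = 0 (W = 4/7 + (⅐)*(-4) = 4/7 - 4/7 = 0)
Z = 12 (Z = 8 + 4 = 12)
B = 36 (B = (-6 + 12)² = 6² = 36)
B*(-260 + (W*(-10) - 11)) = 36*(-260 + (0*(-10) - 11)) = 36*(-260 + (0 - 11)) = 36*(-260 - 11) = 36*(-271) = -9756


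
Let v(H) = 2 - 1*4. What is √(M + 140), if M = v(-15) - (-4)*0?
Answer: √138 ≈ 11.747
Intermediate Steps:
v(H) = -2 (v(H) = 2 - 4 = -2)
M = -2 (M = -2 - (-4)*0 = -2 - 1*0 = -2 + 0 = -2)
√(M + 140) = √(-2 + 140) = √138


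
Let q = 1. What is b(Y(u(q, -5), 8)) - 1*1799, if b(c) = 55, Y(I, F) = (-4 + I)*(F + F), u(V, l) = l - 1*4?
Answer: -1744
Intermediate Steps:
u(V, l) = -4 + l (u(V, l) = l - 4 = -4 + l)
Y(I, F) = 2*F*(-4 + I) (Y(I, F) = (-4 + I)*(2*F) = 2*F*(-4 + I))
b(Y(u(q, -5), 8)) - 1*1799 = 55 - 1*1799 = 55 - 1799 = -1744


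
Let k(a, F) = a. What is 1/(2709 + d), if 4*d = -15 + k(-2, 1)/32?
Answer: 64/173135 ≈ 0.00036965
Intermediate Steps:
d = -241/64 (d = (-15 - 2/32)/4 = (-15 + (1/32)*(-2))/4 = (-15 - 1/16)/4 = (¼)*(-241/16) = -241/64 ≈ -3.7656)
1/(2709 + d) = 1/(2709 - 241/64) = 1/(173135/64) = 64/173135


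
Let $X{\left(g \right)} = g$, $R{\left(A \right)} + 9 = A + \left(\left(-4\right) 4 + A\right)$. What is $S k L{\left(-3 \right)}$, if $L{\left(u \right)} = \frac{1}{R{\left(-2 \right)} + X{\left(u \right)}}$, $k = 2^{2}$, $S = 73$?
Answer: $- \frac{73}{8} \approx -9.125$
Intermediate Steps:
$R{\left(A \right)} = -25 + 2 A$ ($R{\left(A \right)} = -9 + \left(A + \left(\left(-4\right) 4 + A\right)\right) = -9 + \left(A + \left(-16 + A\right)\right) = -9 + \left(-16 + 2 A\right) = -25 + 2 A$)
$k = 4$
$L{\left(u \right)} = \frac{1}{-29 + u}$ ($L{\left(u \right)} = \frac{1}{\left(-25 + 2 \left(-2\right)\right) + u} = \frac{1}{\left(-25 - 4\right) + u} = \frac{1}{-29 + u}$)
$S k L{\left(-3 \right)} = \frac{73 \cdot 4}{-29 - 3} = \frac{292}{-32} = 292 \left(- \frac{1}{32}\right) = - \frac{73}{8}$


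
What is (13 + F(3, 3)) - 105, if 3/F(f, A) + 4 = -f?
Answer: -647/7 ≈ -92.429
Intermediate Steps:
F(f, A) = 3/(-4 - f)
(13 + F(3, 3)) - 105 = (13 - 3/(4 + 3)) - 105 = (13 - 3/7) - 105 = 88/7 - 105 = -647/7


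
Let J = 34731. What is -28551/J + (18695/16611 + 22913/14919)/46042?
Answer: -6032352331668235/7338599735167617 ≈ -0.82200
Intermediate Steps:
-28551/J + (18695/16611 + 22913/14919)/46042 = -28551/34731 + (18695/16611 + 22913/14919)/46042 = -28551*1/34731 + (18695*(1/16611) + 22913*(1/14919))*(1/46042) = -9517/11577 + (18695/16611 + 22913/14919)*(1/46042) = -9517/11577 + (219839516/82606503)*(1/46042) = -9517/11577 + 109919758/1901684305563 = -6032352331668235/7338599735167617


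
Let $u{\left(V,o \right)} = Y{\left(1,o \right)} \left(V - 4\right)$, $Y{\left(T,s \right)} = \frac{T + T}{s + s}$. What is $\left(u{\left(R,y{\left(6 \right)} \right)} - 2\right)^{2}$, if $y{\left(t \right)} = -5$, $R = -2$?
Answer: $\frac{16}{25} \approx 0.64$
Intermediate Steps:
$Y{\left(T,s \right)} = \frac{T}{s}$ ($Y{\left(T,s \right)} = \frac{2 T}{2 s} = 2 T \frac{1}{2 s} = \frac{T}{s}$)
$u{\left(V,o \right)} = \frac{-4 + V}{o}$ ($u{\left(V,o \right)} = 1 \frac{1}{o} \left(V - 4\right) = \frac{-4 + V}{o}$)
$\left(u{\left(R,y{\left(6 \right)} \right)} - 2\right)^{2} = \left(\frac{-4 - 2}{-5} - 2\right)^{2} = \left(\left(- \frac{1}{5}\right) \left(-6\right) - 2\right)^{2} = \left(\frac{6}{5} - 2\right)^{2} = \left(- \frac{4}{5}\right)^{2} = \frac{16}{25}$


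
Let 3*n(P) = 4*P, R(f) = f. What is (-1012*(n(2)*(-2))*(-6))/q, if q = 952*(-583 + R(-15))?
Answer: 88/1547 ≈ 0.056884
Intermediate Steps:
n(P) = 4*P/3 (n(P) = (4*P)/3 = 4*P/3)
q = -569296 (q = 952*(-583 - 15) = 952*(-598) = -569296)
(-1012*(n(2)*(-2))*(-6))/q = -1012*(((4/3)*2)*(-2))*(-6)/(-569296) = -1012*((8/3)*(-2))*(-6)*(-1/569296) = -1012*(-16/3*(-6))*(-1/569296) = -1012*32*(-1/569296) = -46*704*(-1/569296) = -32384*(-1/569296) = 88/1547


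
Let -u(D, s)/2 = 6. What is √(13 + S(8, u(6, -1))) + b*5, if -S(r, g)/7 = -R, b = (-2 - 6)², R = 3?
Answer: 320 + √34 ≈ 325.83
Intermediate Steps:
u(D, s) = -12 (u(D, s) = -2*6 = -12)
b = 64 (b = (-8)² = 64)
S(r, g) = 21 (S(r, g) = -(-7)*3 = -7*(-3) = 21)
√(13 + S(8, u(6, -1))) + b*5 = √(13 + 21) + 64*5 = √34 + 320 = 320 + √34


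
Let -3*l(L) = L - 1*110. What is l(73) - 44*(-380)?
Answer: 50197/3 ≈ 16732.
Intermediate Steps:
l(L) = 110/3 - L/3 (l(L) = -(L - 1*110)/3 = -(L - 110)/3 = -(-110 + L)/3 = 110/3 - L/3)
l(73) - 44*(-380) = (110/3 - 1/3*73) - 44*(-380) = (110/3 - 73/3) + 16720 = 37/3 + 16720 = 50197/3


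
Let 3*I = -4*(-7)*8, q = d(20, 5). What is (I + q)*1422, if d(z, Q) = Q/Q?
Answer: 107598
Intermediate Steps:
d(z, Q) = 1
q = 1
I = 224/3 (I = (-4*(-7)*8)/3 = (28*8)/3 = (⅓)*224 = 224/3 ≈ 74.667)
(I + q)*1422 = (224/3 + 1)*1422 = (227/3)*1422 = 107598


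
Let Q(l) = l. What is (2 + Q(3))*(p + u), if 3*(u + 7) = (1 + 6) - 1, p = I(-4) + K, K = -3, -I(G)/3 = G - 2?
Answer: 50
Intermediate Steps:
I(G) = 6 - 3*G (I(G) = -3*(G - 2) = -3*(-2 + G) = 6 - 3*G)
p = 15 (p = (6 - 3*(-4)) - 3 = (6 + 12) - 3 = 18 - 3 = 15)
u = -5 (u = -7 + ((1 + 6) - 1)/3 = -7 + (7 - 1)/3 = -7 + (⅓)*6 = -7 + 2 = -5)
(2 + Q(3))*(p + u) = (2 + 3)*(15 - 5) = 5*10 = 50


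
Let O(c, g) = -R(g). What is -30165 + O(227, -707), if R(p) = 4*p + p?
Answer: -26630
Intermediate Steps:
R(p) = 5*p
O(c, g) = -5*g
-30165 + O(227, -707) = -30165 - 5*(-707) = -30165 + 3535 = -26630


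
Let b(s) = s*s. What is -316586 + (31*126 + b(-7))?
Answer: -312631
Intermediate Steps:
b(s) = s**2
-316586 + (31*126 + b(-7)) = -316586 + (31*126 + (-7)**2) = -316586 + (3906 + 49) = -316586 + 3955 = -312631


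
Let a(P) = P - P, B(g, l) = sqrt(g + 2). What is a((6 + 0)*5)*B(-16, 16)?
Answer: 0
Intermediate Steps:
B(g, l) = sqrt(2 + g)
a(P) = 0
a((6 + 0)*5)*B(-16, 16) = 0*sqrt(2 - 16) = 0*sqrt(-14) = 0*(I*sqrt(14)) = 0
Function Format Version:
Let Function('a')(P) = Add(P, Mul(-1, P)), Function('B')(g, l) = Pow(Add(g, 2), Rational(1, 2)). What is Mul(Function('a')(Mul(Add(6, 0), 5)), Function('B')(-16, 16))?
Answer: 0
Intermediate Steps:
Function('B')(g, l) = Pow(Add(2, g), Rational(1, 2))
Function('a')(P) = 0
Mul(Function('a')(Mul(Add(6, 0), 5)), Function('B')(-16, 16)) = Mul(0, Pow(Add(2, -16), Rational(1, 2))) = Mul(0, Pow(-14, Rational(1, 2))) = Mul(0, Mul(I, Pow(14, Rational(1, 2)))) = 0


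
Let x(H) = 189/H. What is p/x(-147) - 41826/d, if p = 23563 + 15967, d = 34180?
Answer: -4729162117/153810 ≈ -30747.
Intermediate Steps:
p = 39530
p/x(-147) - 41826/d = 39530/((189/(-147))) - 41826/34180 = 39530/((189*(-1/147))) - 41826*1/34180 = 39530/(-9/7) - 20913/17090 = 39530*(-7/9) - 20913/17090 = -276710/9 - 20913/17090 = -4729162117/153810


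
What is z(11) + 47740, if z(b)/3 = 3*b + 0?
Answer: 47839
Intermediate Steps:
z(b) = 9*b (z(b) = 3*(3*b + 0) = 3*(3*b) = 9*b)
z(11) + 47740 = 9*11 + 47740 = 99 + 47740 = 47839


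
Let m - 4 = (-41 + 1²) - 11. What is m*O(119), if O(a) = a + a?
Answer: -11186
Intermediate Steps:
O(a) = 2*a
m = -47 (m = 4 + ((-41 + 1²) - 11) = 4 + ((-41 + 1) - 11) = 4 + (-40 - 11) = 4 - 51 = -47)
m*O(119) = -94*119 = -47*238 = -11186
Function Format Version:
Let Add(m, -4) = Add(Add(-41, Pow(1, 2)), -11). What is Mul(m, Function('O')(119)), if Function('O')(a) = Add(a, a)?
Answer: -11186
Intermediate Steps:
Function('O')(a) = Mul(2, a)
m = -47 (m = Add(4, Add(Add(-41, Pow(1, 2)), -11)) = Add(4, Add(Add(-41, 1), -11)) = Add(4, Add(-40, -11)) = Add(4, -51) = -47)
Mul(m, Function('O')(119)) = Mul(-47, Mul(2, 119)) = Mul(-47, 238) = -11186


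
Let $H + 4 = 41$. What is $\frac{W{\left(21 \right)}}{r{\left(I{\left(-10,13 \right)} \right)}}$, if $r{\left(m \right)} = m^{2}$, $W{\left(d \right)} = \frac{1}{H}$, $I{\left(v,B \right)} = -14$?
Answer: $\frac{1}{7252} \approx 0.00013789$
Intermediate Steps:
$H = 37$ ($H = -4 + 41 = 37$)
$W{\left(d \right)} = \frac{1}{37}$
$\frac{W{\left(21 \right)}}{r{\left(I{\left(-10,13 \right)} \right)}} = \frac{1}{37 \left(-14\right)^{2}} = \frac{1}{37 \cdot 196} = \frac{1}{37} \cdot \frac{1}{196} = \frac{1}{7252}$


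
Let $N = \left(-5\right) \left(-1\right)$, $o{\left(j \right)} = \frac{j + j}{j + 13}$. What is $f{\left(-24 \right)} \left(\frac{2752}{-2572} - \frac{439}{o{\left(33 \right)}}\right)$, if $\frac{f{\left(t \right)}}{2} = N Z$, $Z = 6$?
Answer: $- \frac{130301500}{7073} \approx -18422.0$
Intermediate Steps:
$o{\left(j \right)} = \frac{2 j}{13 + j}$
$N = 5$
$f{\left(t \right)} = 60$ ($f{\left(t \right)} = 2 \cdot 5 \cdot 6 = 2 \cdot 30 = 60$)
$f{\left(-24 \right)} \left(\frac{2752}{-2572} - \frac{439}{o{\left(33 \right)}}\right) = 60 \left(\frac{2752}{-2572} - \frac{439}{2 \cdot 33 \frac{1}{13 + 33}}\right) = 60 \left(2752 \left(- \frac{1}{2572}\right) - \frac{439}{2 \cdot 33 \cdot \frac{1}{46}}\right) = 60 \left(- \frac{688}{643} - \frac{439}{2 \cdot 33 \cdot \frac{1}{46}}\right) = 60 \left(- \frac{688}{643} - \frac{439}{\frac{33}{23}}\right) = 60 \left(- \frac{688}{643} - \frac{10097}{33}\right) = 60 \left(- \frac{6515075}{21219}\right) = - \frac{130301500}{7073}$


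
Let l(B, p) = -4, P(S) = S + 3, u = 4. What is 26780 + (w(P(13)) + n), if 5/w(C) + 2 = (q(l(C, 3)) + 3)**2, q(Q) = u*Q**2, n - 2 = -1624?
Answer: 112883951/4487 ≈ 25158.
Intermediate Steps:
P(S) = 3 + S
n = -1622 (n = 2 - 1624 = -1622)
q(Q) = 4*Q**2
w(C) = 5/4487 (w(C) = 5/(-2 + (4*(-4)**2 + 3)**2) = 5/(-2 + (4*16 + 3)**2) = 5/(-2 + (64 + 3)**2) = 5/(-2 + 67**2) = 5/(-2 + 4489) = 5/4487)
26780 + (w(P(13)) + n) = 26780 + (5/4487 - 1622) = 26780 - 7277909/4487 = 112883951/4487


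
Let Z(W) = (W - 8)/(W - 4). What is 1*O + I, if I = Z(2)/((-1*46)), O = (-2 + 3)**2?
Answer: 43/46 ≈ 0.93478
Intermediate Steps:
O = 1 (O = 1**2 = 1)
Z(W) = (-8 + W)/(-4 + W)
I = -3/46 (I = ((-8 + 2)/(-4 + 2))/((-1*46)) = (-6/(-2))/(-46) = -1/2*(-6)*(-1/46) = 3*(-1/46) = -3/46 ≈ -0.065217)
1*O + I = 1*1 - 3/46 = 1 - 3/46 = 43/46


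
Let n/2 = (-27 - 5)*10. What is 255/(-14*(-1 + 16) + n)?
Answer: -3/10 ≈ -0.30000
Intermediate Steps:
n = -640 (n = 2*((-27 - 5)*10) = 2*(-32*10) = 2*(-320) = -640)
255/(-14*(-1 + 16) + n) = 255/(-14*(-1 + 16) - 640) = 255/(-14*15 - 640) = 255/(-210 - 640) = 255/(-850) = -1/850*255 = -3/10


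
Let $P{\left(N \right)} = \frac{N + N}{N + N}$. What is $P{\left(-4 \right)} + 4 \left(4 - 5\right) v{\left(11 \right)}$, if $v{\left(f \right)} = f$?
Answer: $-43$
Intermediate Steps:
$P{\left(N \right)} = 1$ ($P{\left(N \right)} = \frac{2 N}{2 N} = 2 N \frac{1}{2 N} = 1$)
$P{\left(-4 \right)} + 4 \left(4 - 5\right) v{\left(11 \right)} = 1 + 4 \left(4 - 5\right) 11 = 1 + 4 \left(-1\right) 11 = 1 - 44 = -43$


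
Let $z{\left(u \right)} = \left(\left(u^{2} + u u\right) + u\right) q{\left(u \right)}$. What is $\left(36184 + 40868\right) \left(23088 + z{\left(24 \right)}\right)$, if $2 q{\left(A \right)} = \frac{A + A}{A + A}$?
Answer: $1824283152$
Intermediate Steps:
$q{\left(A \right)} = \frac{1}{2}$ ($q{\left(A \right)} = \frac{\left(A + A\right) \frac{1}{A + A}}{2} = \frac{2 A \frac{1}{2 A}}{2} = \frac{1}{2} \cdot 1 = \frac{1}{2}$)
$z{\left(u \right)} = u^{2} + \frac{u}{2}$ ($z{\left(u \right)} = \left(\left(u^{2} + u u\right) + u\right) \frac{1}{2} = \left(\left(u^{2} + u^{2}\right) + u\right) \frac{1}{2} = \left(2 u^{2} + u\right) \frac{1}{2} = \left(u + 2 u^{2}\right) \frac{1}{2} = u^{2} + \frac{u}{2}$)
$\left(36184 + 40868\right) \left(23088 + z{\left(24 \right)}\right) = \left(36184 + 40868\right) \left(23088 + 24 \left(\frac{1}{2} + 24\right)\right) = 77052 \left(23088 + 24 \cdot \frac{49}{2}\right) = 77052 \left(23088 + 588\right) = 77052 \cdot 23676 = 1824283152$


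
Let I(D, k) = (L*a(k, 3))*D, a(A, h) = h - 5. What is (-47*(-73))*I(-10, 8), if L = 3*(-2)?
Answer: -411720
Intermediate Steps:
a(A, h) = -5 + h
L = -6
I(D, k) = 12*D (I(D, k) = (-6*(-5 + 3))*D = (-6*(-2))*D = 12*D)
(-47*(-73))*I(-10, 8) = (-47*(-73))*(12*(-10)) = 3431*(-120) = -411720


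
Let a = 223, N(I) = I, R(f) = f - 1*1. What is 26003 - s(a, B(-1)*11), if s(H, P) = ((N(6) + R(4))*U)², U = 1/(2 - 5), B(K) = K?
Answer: 25994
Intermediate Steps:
R(f) = -1 + f (R(f) = f - 1 = -1 + f)
U = -⅓ (U = 1/(-3) = -⅓ ≈ -0.33333)
s(H, P) = 9 (s(H, P) = ((6 + (-1 + 4))*(-⅓))² = ((6 + 3)*(-⅓))² = (9*(-⅓))² = (-3)² = 9)
26003 - s(a, B(-1)*11) = 26003 - 1*9 = 26003 - 9 = 25994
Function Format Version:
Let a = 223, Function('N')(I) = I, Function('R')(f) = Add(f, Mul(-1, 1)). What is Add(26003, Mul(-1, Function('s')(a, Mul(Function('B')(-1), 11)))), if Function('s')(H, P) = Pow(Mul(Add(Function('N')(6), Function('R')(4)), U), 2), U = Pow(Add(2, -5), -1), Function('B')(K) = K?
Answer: 25994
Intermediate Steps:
Function('R')(f) = Add(-1, f) (Function('R')(f) = Add(f, -1) = Add(-1, f))
U = Rational(-1, 3) (U = Pow(-3, -1) = Rational(-1, 3) ≈ -0.33333)
Function('s')(H, P) = 9 (Function('s')(H, P) = Pow(Mul(Add(6, Add(-1, 4)), Rational(-1, 3)), 2) = Pow(Mul(Add(6, 3), Rational(-1, 3)), 2) = Pow(Mul(9, Rational(-1, 3)), 2) = Pow(-3, 2) = 9)
Add(26003, Mul(-1, Function('s')(a, Mul(Function('B')(-1), 11)))) = Add(26003, Mul(-1, 9)) = Add(26003, -9) = 25994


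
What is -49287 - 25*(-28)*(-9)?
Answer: -55587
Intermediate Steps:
-49287 - 25*(-28)*(-9) = -49287 + 700*(-9) = -49287 - 6300 = -55587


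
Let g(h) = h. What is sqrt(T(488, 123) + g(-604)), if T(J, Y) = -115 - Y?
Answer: I*sqrt(842) ≈ 29.017*I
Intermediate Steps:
sqrt(T(488, 123) + g(-604)) = sqrt((-115 - 1*123) - 604) = sqrt((-115 - 123) - 604) = sqrt(-238 - 604) = sqrt(-842) = I*sqrt(842)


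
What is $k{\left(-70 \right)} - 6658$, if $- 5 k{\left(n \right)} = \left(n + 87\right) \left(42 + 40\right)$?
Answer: $- \frac{34684}{5} \approx -6936.8$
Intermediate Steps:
$k{\left(n \right)} = - \frac{7134}{5} - \frac{82 n}{5}$ ($k{\left(n \right)} = - \frac{\left(n + 87\right) \left(42 + 40\right)}{5} = - \frac{\left(87 + n\right) 82}{5} = - \frac{7134 + 82 n}{5} = - \frac{7134}{5} - \frac{82 n}{5}$)
$k{\left(-70 \right)} - 6658 = \left(- \frac{7134}{5} - -1148\right) - 6658 = \left(- \frac{7134}{5} + 1148\right) - 6658 = - \frac{1394}{5} - 6658 = - \frac{34684}{5}$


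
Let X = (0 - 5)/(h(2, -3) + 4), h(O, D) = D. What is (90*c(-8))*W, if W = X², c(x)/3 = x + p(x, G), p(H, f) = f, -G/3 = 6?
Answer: -175500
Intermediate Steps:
G = -18 (G = -3*6 = -18)
X = -5 (X = (0 - 5)/(-3 + 4) = -5/1 = -5*1 = -5)
c(x) = -54 + 3*x (c(x) = 3*(x - 18) = 3*(-18 + x) = -54 + 3*x)
W = 25 (W = (-5)² = 25)
(90*c(-8))*W = (90*(-54 + 3*(-8)))*25 = (90*(-54 - 24))*25 = (90*(-78))*25 = -7020*25 = -175500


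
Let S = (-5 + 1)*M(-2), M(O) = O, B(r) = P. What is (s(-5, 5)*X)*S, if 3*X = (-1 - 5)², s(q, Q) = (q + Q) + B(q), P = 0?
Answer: 0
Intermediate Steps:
B(r) = 0
s(q, Q) = Q + q (s(q, Q) = (q + Q) + 0 = (Q + q) + 0 = Q + q)
X = 12 (X = (-1 - 5)²/3 = (⅓)*(-6)² = (⅓)*36 = 12)
S = 8 (S = (-5 + 1)*(-2) = -4*(-2) = 8)
(s(-5, 5)*X)*S = ((5 - 5)*12)*8 = (0*12)*8 = 0*8 = 0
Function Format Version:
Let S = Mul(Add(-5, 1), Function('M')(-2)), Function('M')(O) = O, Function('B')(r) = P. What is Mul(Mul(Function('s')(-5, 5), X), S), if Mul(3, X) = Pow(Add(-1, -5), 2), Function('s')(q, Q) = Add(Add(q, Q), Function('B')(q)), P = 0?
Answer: 0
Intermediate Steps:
Function('B')(r) = 0
Function('s')(q, Q) = Add(Q, q) (Function('s')(q, Q) = Add(Add(q, Q), 0) = Add(Add(Q, q), 0) = Add(Q, q))
X = 12 (X = Mul(Rational(1, 3), Pow(Add(-1, -5), 2)) = Mul(Rational(1, 3), Pow(-6, 2)) = Mul(Rational(1, 3), 36) = 12)
S = 8 (S = Mul(Add(-5, 1), -2) = Mul(-4, -2) = 8)
Mul(Mul(Function('s')(-5, 5), X), S) = Mul(Mul(Add(5, -5), 12), 8) = Mul(Mul(0, 12), 8) = Mul(0, 8) = 0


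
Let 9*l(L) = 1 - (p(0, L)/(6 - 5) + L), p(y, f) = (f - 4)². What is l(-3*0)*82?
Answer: -410/3 ≈ -136.67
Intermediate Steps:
p(y, f) = (-4 + f)²
l(L) = ⅑ - L/9 - (-4 + L)²/9 (l(L) = (1 - ((-4 + L)²/(6 - 5) + L))/9 = (1 - ((-4 + L)²/1 + L))/9 = (1 - ((-4 + L)²*1 + L))/9 = (1 - ((-4 + L)² + L))/9 = (1 - (L + (-4 + L)²))/9 = (1 + (-L - (-4 + L)²))/9 = (1 - L - (-4 + L)²)/9 = ⅑ - L/9 - (-4 + L)²/9)
l(-3*0)*82 = (⅑ - (-1)*0/3 - (-4 - 3*0)²/9)*82 = (⅑ - ⅑*0 - (-4 + 0)²/9)*82 = (⅑ + 0 - ⅑*(-4)²)*82 = (⅑ + 0 - ⅑*16)*82 = (⅑ + 0 - 16/9)*82 = -5/3*82 = -410/3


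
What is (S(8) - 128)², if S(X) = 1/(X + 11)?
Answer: 5909761/361 ≈ 16371.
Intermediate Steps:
S(X) = 1/(11 + X)
(S(8) - 128)² = (1/(11 + 8) - 128)² = (1/19 - 128)² = (-2431/19)² = 5909761/361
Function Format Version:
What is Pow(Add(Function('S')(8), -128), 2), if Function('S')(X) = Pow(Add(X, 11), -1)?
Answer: Rational(5909761, 361) ≈ 16371.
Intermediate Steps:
Function('S')(X) = Pow(Add(11, X), -1)
Pow(Add(Function('S')(8), -128), 2) = Pow(Add(Pow(Add(11, 8), -1), -128), 2) = Pow(Add(Pow(19, -1), -128), 2) = Pow(Add(Rational(1, 19), -128), 2) = Pow(Rational(-2431, 19), 2) = Rational(5909761, 361)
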